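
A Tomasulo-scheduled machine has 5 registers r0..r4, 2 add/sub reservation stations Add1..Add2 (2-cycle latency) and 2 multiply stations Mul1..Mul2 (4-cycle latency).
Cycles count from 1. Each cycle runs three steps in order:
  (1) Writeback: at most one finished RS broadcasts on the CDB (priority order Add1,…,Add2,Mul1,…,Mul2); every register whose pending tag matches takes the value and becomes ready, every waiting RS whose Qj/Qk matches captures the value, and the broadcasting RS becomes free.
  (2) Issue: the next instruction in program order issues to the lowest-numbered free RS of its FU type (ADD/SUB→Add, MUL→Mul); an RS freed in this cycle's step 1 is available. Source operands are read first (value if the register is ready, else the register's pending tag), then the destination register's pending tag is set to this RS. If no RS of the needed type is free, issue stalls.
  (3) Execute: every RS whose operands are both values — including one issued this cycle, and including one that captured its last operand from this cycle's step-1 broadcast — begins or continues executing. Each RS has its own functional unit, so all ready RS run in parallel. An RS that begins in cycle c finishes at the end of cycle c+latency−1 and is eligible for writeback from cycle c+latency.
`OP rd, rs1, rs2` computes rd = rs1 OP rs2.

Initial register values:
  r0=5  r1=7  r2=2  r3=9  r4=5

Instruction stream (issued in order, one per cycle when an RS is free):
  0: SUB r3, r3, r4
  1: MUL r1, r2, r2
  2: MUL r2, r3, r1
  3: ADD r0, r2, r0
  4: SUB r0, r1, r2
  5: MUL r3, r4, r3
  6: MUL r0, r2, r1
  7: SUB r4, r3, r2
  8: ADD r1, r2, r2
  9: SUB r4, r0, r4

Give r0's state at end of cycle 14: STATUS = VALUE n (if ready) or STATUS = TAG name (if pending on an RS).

cycle 1: issue SUB r3<-Add1 // r0:5,r1:7,r2:2,r3:Add1,r4:5
cycle 2: issue MUL r1<-Mul1 // r0:5,r1:Mul1,r2:2,r3:Add1,r4:5
cycle 3: CDB Add1=4; issue MUL r2<-Mul2 // r0:5,r1:Mul1,r2:Mul2,r3:4,r4:5
cycle 4: issue ADD r0<-Add1 // r0:Add1,r1:Mul1,r2:Mul2,r3:4,r4:5
cycle 5: issue SUB r0<-Add2 // r0:Add2,r1:Mul1,r2:Mul2,r3:4,r4:5
cycle 6: CDB Mul1=4; issue MUL r3<-Mul1 // r0:Add2,r1:4,r2:Mul2,r3:Mul1,r4:5
cycle 7: stall // r0:Add2,r1:4,r2:Mul2,r3:Mul1,r4:5
cycle 8: stall // r0:Add2,r1:4,r2:Mul2,r3:Mul1,r4:5
cycle 9: stall // r0:Add2,r1:4,r2:Mul2,r3:Mul1,r4:5
cycle 10: CDB Mul1=20; issue MUL r0<-Mul1 // r0:Mul1,r1:4,r2:Mul2,r3:20,r4:5
cycle 11: CDB Mul2=16; stall // r0:Mul1,r1:4,r2:16,r3:20,r4:5
cycle 12: stall // r0:Mul1,r1:4,r2:16,r3:20,r4:5
cycle 13: CDB Add1=21; issue SUB r4<-Add1 // r0:Mul1,r1:4,r2:16,r3:20,r4:Add1
cycle 14: CDB Add2=-12; issue ADD r1<-Add2 // r0:Mul1,r1:Add2,r2:16,r3:20,r4:Add1

STATUS = TAG Mul1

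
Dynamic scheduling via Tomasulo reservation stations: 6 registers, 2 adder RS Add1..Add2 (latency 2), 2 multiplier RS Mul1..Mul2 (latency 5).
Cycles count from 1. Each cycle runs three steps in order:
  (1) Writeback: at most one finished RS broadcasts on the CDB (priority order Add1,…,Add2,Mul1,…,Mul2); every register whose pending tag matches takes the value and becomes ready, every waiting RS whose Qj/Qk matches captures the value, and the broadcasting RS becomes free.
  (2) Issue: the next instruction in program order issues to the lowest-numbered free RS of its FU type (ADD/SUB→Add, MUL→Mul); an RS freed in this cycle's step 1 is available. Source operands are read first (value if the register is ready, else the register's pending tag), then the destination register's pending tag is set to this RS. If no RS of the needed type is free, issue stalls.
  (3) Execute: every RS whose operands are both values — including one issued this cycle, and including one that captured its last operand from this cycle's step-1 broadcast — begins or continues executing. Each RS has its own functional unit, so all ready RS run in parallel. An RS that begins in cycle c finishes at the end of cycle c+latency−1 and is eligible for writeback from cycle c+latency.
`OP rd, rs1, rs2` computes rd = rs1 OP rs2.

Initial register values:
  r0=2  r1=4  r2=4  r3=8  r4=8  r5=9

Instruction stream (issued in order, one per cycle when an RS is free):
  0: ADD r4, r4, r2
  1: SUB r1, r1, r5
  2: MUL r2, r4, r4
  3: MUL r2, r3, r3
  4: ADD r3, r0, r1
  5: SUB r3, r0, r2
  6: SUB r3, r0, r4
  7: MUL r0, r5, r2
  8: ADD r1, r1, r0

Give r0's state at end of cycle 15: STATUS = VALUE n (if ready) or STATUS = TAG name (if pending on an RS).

  c1: issue ADD r4<-Add1  regs: r0:2,r1:4,r2:4,r3:8,r4:Add1,r5:9
  c2: issue SUB r1<-Add2  regs: r0:2,r1:Add2,r2:4,r3:8,r4:Add1,r5:9
  c3: CDB Add1=12; issue MUL r2<-Mul1  regs: r0:2,r1:Add2,r2:Mul1,r3:8,r4:12,r5:9
  c4: CDB Add2=-5; issue MUL r2<-Mul2  regs: r0:2,r1:-5,r2:Mul2,r3:8,r4:12,r5:9
  c5: issue ADD r3<-Add1  regs: r0:2,r1:-5,r2:Mul2,r3:Add1,r4:12,r5:9
  c6: issue SUB r3<-Add2  regs: r0:2,r1:-5,r2:Mul2,r3:Add2,r4:12,r5:9
  c7: CDB Add1=-3; issue SUB r3<-Add1  regs: r0:2,r1:-5,r2:Mul2,r3:Add1,r4:12,r5:9
  c8: CDB Mul1=144; issue MUL r0<-Mul1  regs: r0:Mul1,r1:-5,r2:Mul2,r3:Add1,r4:12,r5:9
  c9: CDB Add1=-10; issue ADD r1<-Add1  regs: r0:Mul1,r1:Add1,r2:Mul2,r3:-10,r4:12,r5:9
  c10: CDB Mul2=64  regs: r0:Mul1,r1:Add1,r2:64,r3:-10,r4:12,r5:9
  c11: -  regs: r0:Mul1,r1:Add1,r2:64,r3:-10,r4:12,r5:9
  c12: CDB Add2=-62  regs: r0:Mul1,r1:Add1,r2:64,r3:-10,r4:12,r5:9
  c13: -  regs: r0:Mul1,r1:Add1,r2:64,r3:-10,r4:12,r5:9
  c14: -  regs: r0:Mul1,r1:Add1,r2:64,r3:-10,r4:12,r5:9
  c15: CDB Mul1=576  regs: r0:576,r1:Add1,r2:64,r3:-10,r4:12,r5:9

STATUS = VALUE 576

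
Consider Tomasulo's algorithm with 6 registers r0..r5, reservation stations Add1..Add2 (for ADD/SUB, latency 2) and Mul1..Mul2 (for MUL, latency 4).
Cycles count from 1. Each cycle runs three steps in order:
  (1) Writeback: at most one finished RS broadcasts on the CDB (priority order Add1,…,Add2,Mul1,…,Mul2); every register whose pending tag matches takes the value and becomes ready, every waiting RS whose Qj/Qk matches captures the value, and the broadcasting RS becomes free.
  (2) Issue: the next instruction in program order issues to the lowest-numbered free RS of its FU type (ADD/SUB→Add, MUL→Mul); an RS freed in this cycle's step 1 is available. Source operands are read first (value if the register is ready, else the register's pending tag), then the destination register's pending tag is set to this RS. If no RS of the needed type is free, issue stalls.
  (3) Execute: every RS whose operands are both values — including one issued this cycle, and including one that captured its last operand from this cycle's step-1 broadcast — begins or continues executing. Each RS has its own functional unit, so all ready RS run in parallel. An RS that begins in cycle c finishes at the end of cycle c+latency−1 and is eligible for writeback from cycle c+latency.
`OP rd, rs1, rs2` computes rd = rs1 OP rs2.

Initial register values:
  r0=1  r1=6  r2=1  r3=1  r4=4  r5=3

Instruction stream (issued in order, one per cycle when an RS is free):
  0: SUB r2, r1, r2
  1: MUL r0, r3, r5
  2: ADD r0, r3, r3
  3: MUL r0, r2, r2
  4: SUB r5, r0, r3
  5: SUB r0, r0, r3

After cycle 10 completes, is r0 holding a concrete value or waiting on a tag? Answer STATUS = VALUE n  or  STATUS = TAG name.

  c1: issue SUB r2<-Add1  regs: r0:1,r1:6,r2:Add1,r3:1,r4:4,r5:3
  c2: issue MUL r0<-Mul1  regs: r0:Mul1,r1:6,r2:Add1,r3:1,r4:4,r5:3
  c3: CDB Add1=5; issue ADD r0<-Add1  regs: r0:Add1,r1:6,r2:5,r3:1,r4:4,r5:3
  c4: issue MUL r0<-Mul2  regs: r0:Mul2,r1:6,r2:5,r3:1,r4:4,r5:3
  c5: CDB Add1=2; issue SUB r5<-Add1  regs: r0:Mul2,r1:6,r2:5,r3:1,r4:4,r5:Add1
  c6: CDB Mul1=3; issue SUB r0<-Add2  regs: r0:Add2,r1:6,r2:5,r3:1,r4:4,r5:Add1
  c7: -  regs: r0:Add2,r1:6,r2:5,r3:1,r4:4,r5:Add1
  c8: CDB Mul2=25  regs: r0:Add2,r1:6,r2:5,r3:1,r4:4,r5:Add1
  c9: -  regs: r0:Add2,r1:6,r2:5,r3:1,r4:4,r5:Add1
  c10: CDB Add1=24  regs: r0:Add2,r1:6,r2:5,r3:1,r4:4,r5:24

STATUS = TAG Add2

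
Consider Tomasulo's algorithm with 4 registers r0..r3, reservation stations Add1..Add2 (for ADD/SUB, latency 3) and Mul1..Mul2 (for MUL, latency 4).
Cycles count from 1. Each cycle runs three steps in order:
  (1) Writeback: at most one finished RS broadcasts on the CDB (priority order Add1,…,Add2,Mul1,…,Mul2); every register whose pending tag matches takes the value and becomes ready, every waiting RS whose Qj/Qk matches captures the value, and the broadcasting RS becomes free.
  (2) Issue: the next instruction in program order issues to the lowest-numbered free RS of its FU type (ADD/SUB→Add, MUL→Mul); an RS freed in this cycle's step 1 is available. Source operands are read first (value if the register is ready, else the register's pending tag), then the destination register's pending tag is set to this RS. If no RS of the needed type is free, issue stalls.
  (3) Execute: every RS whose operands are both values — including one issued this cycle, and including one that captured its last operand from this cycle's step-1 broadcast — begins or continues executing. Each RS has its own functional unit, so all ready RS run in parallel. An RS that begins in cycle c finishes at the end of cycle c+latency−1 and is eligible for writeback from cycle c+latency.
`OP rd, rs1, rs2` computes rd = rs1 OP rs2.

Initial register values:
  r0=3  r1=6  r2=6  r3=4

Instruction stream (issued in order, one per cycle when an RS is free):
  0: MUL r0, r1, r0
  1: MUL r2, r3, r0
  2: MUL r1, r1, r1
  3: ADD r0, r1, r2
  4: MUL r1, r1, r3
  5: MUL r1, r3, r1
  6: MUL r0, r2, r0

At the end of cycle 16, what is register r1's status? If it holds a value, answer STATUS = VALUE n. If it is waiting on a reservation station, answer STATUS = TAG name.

STATUS = TAG Mul2

c1: issue MUL r0<-Mul1 | r0:Mul1,r1:6,r2:6,r3:4
c2: issue MUL r2<-Mul2 | r0:Mul1,r1:6,r2:Mul2,r3:4
c3: stall | r0:Mul1,r1:6,r2:Mul2,r3:4
c4: stall | r0:Mul1,r1:6,r2:Mul2,r3:4
c5: CDB Mul1=18; issue MUL r1<-Mul1 | r0:18,r1:Mul1,r2:Mul2,r3:4
c6: issue ADD r0<-Add1 | r0:Add1,r1:Mul1,r2:Mul2,r3:4
c7: stall | r0:Add1,r1:Mul1,r2:Mul2,r3:4
c8: stall | r0:Add1,r1:Mul1,r2:Mul2,r3:4
c9: CDB Mul1=36; issue MUL r1<-Mul1 | r0:Add1,r1:Mul1,r2:Mul2,r3:4
c10: CDB Mul2=72; issue MUL r1<-Mul2 | r0:Add1,r1:Mul2,r2:72,r3:4
c11: stall | r0:Add1,r1:Mul2,r2:72,r3:4
c12: stall | r0:Add1,r1:Mul2,r2:72,r3:4
c13: CDB Add1=108; stall | r0:108,r1:Mul2,r2:72,r3:4
c14: CDB Mul1=144; issue MUL r0<-Mul1 | r0:Mul1,r1:Mul2,r2:72,r3:4
c15: - | r0:Mul1,r1:Mul2,r2:72,r3:4
c16: - | r0:Mul1,r1:Mul2,r2:72,r3:4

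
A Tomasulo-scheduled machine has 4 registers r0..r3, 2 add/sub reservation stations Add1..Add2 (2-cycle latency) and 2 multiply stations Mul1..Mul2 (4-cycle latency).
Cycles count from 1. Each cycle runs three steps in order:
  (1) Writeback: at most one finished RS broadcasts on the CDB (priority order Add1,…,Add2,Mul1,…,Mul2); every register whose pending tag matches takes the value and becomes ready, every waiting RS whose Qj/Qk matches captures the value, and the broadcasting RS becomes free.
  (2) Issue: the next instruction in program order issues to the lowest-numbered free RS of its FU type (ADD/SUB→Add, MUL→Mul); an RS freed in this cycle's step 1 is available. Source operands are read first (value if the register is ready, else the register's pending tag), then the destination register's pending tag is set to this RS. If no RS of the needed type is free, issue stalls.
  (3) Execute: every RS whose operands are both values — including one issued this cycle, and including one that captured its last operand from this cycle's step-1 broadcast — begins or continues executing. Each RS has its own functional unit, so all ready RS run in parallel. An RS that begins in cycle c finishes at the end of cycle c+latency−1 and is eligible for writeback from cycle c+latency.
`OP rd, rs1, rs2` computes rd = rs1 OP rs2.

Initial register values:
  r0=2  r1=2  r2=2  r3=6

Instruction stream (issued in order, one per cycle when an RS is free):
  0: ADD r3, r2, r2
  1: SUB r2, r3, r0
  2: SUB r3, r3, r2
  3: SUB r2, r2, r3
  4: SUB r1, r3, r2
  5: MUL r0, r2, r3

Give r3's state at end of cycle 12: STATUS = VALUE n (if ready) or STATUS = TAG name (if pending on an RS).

STATUS = VALUE 2

cycle 1: issue ADD r3<-Add1 // r0:2,r1:2,r2:2,r3:Add1
cycle 2: issue SUB r2<-Add2 // r0:2,r1:2,r2:Add2,r3:Add1
cycle 3: CDB Add1=4; issue SUB r3<-Add1 // r0:2,r1:2,r2:Add2,r3:Add1
cycle 4: stall // r0:2,r1:2,r2:Add2,r3:Add1
cycle 5: CDB Add2=2; issue SUB r2<-Add2 // r0:2,r1:2,r2:Add2,r3:Add1
cycle 6: stall // r0:2,r1:2,r2:Add2,r3:Add1
cycle 7: CDB Add1=2; issue SUB r1<-Add1 // r0:2,r1:Add1,r2:Add2,r3:2
cycle 8: issue MUL r0<-Mul1 // r0:Mul1,r1:Add1,r2:Add2,r3:2
cycle 9: CDB Add2=0 // r0:Mul1,r1:Add1,r2:0,r3:2
cycle 10: - // r0:Mul1,r1:Add1,r2:0,r3:2
cycle 11: CDB Add1=2 // r0:Mul1,r1:2,r2:0,r3:2
cycle 12: - // r0:Mul1,r1:2,r2:0,r3:2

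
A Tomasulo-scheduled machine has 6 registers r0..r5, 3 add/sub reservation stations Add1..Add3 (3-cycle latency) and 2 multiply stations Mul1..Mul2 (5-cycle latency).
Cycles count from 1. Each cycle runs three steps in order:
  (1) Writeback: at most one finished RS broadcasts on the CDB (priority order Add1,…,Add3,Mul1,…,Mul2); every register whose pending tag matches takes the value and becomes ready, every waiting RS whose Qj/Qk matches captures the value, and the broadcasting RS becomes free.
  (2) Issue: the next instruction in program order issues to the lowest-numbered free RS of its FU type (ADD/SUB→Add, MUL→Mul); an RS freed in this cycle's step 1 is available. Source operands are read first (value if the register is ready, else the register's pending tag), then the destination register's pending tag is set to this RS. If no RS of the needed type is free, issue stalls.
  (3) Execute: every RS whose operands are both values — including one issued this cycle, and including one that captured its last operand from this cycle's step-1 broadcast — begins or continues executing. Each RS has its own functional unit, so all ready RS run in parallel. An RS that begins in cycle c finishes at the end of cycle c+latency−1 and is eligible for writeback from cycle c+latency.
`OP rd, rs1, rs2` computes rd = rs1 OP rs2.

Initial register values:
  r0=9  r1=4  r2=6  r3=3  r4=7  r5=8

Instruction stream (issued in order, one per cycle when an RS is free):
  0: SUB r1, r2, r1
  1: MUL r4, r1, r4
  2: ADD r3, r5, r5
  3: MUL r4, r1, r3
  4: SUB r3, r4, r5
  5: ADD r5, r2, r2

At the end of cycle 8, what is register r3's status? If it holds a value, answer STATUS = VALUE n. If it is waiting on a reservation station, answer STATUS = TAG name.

  c1: issue SUB r1<-Add1  regs: r0:9,r1:Add1,r2:6,r3:3,r4:7,r5:8
  c2: issue MUL r4<-Mul1  regs: r0:9,r1:Add1,r2:6,r3:3,r4:Mul1,r5:8
  c3: issue ADD r3<-Add2  regs: r0:9,r1:Add1,r2:6,r3:Add2,r4:Mul1,r5:8
  c4: CDB Add1=2; issue MUL r4<-Mul2  regs: r0:9,r1:2,r2:6,r3:Add2,r4:Mul2,r5:8
  c5: issue SUB r3<-Add1  regs: r0:9,r1:2,r2:6,r3:Add1,r4:Mul2,r5:8
  c6: CDB Add2=16; issue ADD r5<-Add2  regs: r0:9,r1:2,r2:6,r3:Add1,r4:Mul2,r5:Add2
  c7: -  regs: r0:9,r1:2,r2:6,r3:Add1,r4:Mul2,r5:Add2
  c8: -  regs: r0:9,r1:2,r2:6,r3:Add1,r4:Mul2,r5:Add2

STATUS = TAG Add1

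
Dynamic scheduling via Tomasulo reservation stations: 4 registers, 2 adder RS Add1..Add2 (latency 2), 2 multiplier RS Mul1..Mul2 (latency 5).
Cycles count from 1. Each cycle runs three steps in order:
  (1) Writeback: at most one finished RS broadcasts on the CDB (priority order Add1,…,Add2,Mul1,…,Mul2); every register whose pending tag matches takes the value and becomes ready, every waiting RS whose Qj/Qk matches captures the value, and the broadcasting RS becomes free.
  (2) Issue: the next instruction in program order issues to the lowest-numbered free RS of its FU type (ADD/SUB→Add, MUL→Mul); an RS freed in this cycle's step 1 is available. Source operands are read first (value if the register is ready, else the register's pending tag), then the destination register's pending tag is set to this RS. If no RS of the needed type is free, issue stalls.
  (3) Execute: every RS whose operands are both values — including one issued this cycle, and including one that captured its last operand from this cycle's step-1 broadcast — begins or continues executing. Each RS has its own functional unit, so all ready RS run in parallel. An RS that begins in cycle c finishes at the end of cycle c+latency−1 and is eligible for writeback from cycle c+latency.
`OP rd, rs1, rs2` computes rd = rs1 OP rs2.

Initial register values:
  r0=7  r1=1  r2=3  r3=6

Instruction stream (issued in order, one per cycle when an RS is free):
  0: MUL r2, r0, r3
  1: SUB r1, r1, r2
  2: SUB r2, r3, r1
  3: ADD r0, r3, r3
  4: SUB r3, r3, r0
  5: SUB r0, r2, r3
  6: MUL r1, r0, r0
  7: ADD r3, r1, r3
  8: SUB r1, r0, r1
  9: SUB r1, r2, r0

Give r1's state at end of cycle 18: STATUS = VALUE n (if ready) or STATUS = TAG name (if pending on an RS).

  c1: issue MUL r2<-Mul1  regs: r0:7,r1:1,r2:Mul1,r3:6
  c2: issue SUB r1<-Add1  regs: r0:7,r1:Add1,r2:Mul1,r3:6
  c3: issue SUB r2<-Add2  regs: r0:7,r1:Add1,r2:Add2,r3:6
  c4: stall  regs: r0:7,r1:Add1,r2:Add2,r3:6
  c5: stall  regs: r0:7,r1:Add1,r2:Add2,r3:6
  c6: CDB Mul1=42; stall  regs: r0:7,r1:Add1,r2:Add2,r3:6
  c7: stall  regs: r0:7,r1:Add1,r2:Add2,r3:6
  c8: CDB Add1=-41; issue ADD r0<-Add1  regs: r0:Add1,r1:-41,r2:Add2,r3:6
  c9: stall  regs: r0:Add1,r1:-41,r2:Add2,r3:6
  c10: CDB Add1=12; issue SUB r3<-Add1  regs: r0:12,r1:-41,r2:Add2,r3:Add1
  c11: CDB Add2=47; issue SUB r0<-Add2  regs: r0:Add2,r1:-41,r2:47,r3:Add1
  c12: CDB Add1=-6; issue MUL r1<-Mul1  regs: r0:Add2,r1:Mul1,r2:47,r3:-6
  c13: issue ADD r3<-Add1  regs: r0:Add2,r1:Mul1,r2:47,r3:Add1
  c14: CDB Add2=53; issue SUB r1<-Add2  regs: r0:53,r1:Add2,r2:47,r3:Add1
  c15: stall  regs: r0:53,r1:Add2,r2:47,r3:Add1
  c16: stall  regs: r0:53,r1:Add2,r2:47,r3:Add1
  c17: stall  regs: r0:53,r1:Add2,r2:47,r3:Add1
  c18: stall  regs: r0:53,r1:Add2,r2:47,r3:Add1

STATUS = TAG Add2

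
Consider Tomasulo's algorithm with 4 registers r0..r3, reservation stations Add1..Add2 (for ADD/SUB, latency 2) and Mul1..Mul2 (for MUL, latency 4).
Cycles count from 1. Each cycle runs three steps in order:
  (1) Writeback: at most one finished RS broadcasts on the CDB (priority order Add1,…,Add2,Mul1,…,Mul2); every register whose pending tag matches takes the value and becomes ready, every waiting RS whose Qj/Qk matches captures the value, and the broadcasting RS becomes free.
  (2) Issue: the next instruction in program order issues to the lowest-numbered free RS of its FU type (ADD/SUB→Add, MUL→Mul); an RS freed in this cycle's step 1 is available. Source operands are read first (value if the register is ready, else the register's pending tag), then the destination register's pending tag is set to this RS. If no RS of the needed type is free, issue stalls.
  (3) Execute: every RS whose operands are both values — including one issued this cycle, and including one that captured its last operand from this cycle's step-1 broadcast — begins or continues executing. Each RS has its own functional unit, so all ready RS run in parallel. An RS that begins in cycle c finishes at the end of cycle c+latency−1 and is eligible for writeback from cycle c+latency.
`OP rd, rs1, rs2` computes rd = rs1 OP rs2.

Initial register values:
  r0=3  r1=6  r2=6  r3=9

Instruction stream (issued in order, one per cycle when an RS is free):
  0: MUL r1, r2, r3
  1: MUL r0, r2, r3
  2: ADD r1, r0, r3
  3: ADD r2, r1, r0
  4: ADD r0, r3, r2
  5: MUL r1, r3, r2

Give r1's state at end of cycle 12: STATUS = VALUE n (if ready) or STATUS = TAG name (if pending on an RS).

  c1: issue MUL r1<-Mul1  regs: r0:3,r1:Mul1,r2:6,r3:9
  c2: issue MUL r0<-Mul2  regs: r0:Mul2,r1:Mul1,r2:6,r3:9
  c3: issue ADD r1<-Add1  regs: r0:Mul2,r1:Add1,r2:6,r3:9
  c4: issue ADD r2<-Add2  regs: r0:Mul2,r1:Add1,r2:Add2,r3:9
  c5: CDB Mul1=54; stall  regs: r0:Mul2,r1:Add1,r2:Add2,r3:9
  c6: CDB Mul2=54; stall  regs: r0:54,r1:Add1,r2:Add2,r3:9
  c7: stall  regs: r0:54,r1:Add1,r2:Add2,r3:9
  c8: CDB Add1=63; issue ADD r0<-Add1  regs: r0:Add1,r1:63,r2:Add2,r3:9
  c9: issue MUL r1<-Mul1  regs: r0:Add1,r1:Mul1,r2:Add2,r3:9
  c10: CDB Add2=117  regs: r0:Add1,r1:Mul1,r2:117,r3:9
  c11: -  regs: r0:Add1,r1:Mul1,r2:117,r3:9
  c12: CDB Add1=126  regs: r0:126,r1:Mul1,r2:117,r3:9

STATUS = TAG Mul1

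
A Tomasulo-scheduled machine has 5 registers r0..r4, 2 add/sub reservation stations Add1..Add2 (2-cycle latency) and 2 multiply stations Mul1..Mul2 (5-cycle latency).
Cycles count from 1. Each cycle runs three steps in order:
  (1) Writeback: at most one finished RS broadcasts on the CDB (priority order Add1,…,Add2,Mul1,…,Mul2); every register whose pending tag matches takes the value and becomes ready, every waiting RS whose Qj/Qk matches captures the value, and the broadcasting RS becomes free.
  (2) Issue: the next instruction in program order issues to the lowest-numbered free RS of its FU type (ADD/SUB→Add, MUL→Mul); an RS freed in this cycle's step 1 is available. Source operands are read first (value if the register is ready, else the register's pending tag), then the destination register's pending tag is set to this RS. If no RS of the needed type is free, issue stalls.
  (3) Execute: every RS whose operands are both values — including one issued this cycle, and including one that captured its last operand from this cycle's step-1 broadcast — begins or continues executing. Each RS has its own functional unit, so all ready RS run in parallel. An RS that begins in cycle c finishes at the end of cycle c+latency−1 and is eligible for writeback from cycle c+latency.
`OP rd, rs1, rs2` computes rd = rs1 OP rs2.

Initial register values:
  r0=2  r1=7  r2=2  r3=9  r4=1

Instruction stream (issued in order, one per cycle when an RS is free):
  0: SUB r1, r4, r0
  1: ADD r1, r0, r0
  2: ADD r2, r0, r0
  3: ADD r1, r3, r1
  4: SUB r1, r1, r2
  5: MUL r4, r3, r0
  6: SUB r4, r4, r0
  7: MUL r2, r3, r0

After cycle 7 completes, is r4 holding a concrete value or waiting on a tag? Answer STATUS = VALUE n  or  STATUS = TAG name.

c1: issue SUB r1<-Add1 | r0:2,r1:Add1,r2:2,r3:9,r4:1
c2: issue ADD r1<-Add2 | r0:2,r1:Add2,r2:2,r3:9,r4:1
c3: CDB Add1=-1; issue ADD r2<-Add1 | r0:2,r1:Add2,r2:Add1,r3:9,r4:1
c4: CDB Add2=4; issue ADD r1<-Add2 | r0:2,r1:Add2,r2:Add1,r3:9,r4:1
c5: CDB Add1=4; issue SUB r1<-Add1 | r0:2,r1:Add1,r2:4,r3:9,r4:1
c6: CDB Add2=13; issue MUL r4<-Mul1 | r0:2,r1:Add1,r2:4,r3:9,r4:Mul1
c7: issue SUB r4<-Add2 | r0:2,r1:Add1,r2:4,r3:9,r4:Add2

STATUS = TAG Add2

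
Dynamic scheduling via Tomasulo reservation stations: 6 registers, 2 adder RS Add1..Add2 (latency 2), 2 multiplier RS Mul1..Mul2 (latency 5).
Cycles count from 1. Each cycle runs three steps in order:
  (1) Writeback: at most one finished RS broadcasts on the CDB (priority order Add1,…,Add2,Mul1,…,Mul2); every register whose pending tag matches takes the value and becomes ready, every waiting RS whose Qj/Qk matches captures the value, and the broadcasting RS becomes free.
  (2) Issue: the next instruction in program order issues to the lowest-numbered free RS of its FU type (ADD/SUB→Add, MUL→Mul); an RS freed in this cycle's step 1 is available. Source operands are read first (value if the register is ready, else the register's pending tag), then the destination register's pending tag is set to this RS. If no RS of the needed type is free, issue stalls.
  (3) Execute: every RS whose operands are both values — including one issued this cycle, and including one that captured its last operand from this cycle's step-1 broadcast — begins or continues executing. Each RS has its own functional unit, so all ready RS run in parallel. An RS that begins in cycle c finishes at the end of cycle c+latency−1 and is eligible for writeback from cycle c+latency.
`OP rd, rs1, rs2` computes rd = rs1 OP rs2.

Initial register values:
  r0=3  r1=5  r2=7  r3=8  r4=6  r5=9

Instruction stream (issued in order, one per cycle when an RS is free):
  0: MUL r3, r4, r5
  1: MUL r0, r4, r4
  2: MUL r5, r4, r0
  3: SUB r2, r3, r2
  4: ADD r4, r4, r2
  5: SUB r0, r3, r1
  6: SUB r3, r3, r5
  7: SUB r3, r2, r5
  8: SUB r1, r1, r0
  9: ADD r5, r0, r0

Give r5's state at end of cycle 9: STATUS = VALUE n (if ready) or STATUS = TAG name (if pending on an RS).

cycle 1: issue MUL r3<-Mul1 // r0:3,r1:5,r2:7,r3:Mul1,r4:6,r5:9
cycle 2: issue MUL r0<-Mul2 // r0:Mul2,r1:5,r2:7,r3:Mul1,r4:6,r5:9
cycle 3: stall // r0:Mul2,r1:5,r2:7,r3:Mul1,r4:6,r5:9
cycle 4: stall // r0:Mul2,r1:5,r2:7,r3:Mul1,r4:6,r5:9
cycle 5: stall // r0:Mul2,r1:5,r2:7,r3:Mul1,r4:6,r5:9
cycle 6: CDB Mul1=54; issue MUL r5<-Mul1 // r0:Mul2,r1:5,r2:7,r3:54,r4:6,r5:Mul1
cycle 7: CDB Mul2=36; issue SUB r2<-Add1 // r0:36,r1:5,r2:Add1,r3:54,r4:6,r5:Mul1
cycle 8: issue ADD r4<-Add2 // r0:36,r1:5,r2:Add1,r3:54,r4:Add2,r5:Mul1
cycle 9: CDB Add1=47; issue SUB r0<-Add1 // r0:Add1,r1:5,r2:47,r3:54,r4:Add2,r5:Mul1

STATUS = TAG Mul1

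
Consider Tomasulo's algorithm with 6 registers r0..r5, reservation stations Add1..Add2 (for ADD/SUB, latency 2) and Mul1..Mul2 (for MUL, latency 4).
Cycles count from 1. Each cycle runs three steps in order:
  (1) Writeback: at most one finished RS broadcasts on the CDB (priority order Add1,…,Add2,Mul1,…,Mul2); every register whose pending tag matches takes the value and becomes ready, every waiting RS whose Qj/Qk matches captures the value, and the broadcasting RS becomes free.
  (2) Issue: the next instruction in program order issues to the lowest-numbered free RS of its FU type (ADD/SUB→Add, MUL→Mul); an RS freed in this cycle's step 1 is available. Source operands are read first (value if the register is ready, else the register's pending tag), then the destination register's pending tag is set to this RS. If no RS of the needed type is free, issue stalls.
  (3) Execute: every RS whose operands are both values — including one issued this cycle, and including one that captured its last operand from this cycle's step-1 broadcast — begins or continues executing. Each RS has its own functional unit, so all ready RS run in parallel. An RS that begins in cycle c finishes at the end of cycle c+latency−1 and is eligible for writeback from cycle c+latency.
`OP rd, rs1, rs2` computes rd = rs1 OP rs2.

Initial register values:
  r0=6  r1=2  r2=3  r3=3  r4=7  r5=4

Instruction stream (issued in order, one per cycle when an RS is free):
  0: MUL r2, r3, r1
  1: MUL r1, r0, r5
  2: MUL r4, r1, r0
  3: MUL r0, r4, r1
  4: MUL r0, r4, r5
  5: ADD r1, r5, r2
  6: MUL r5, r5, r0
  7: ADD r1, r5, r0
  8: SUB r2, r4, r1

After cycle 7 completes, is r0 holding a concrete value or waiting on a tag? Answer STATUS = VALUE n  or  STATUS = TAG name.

STATUS = TAG Mul2

  c1: issue MUL r2<-Mul1  regs: r0:6,r1:2,r2:Mul1,r3:3,r4:7,r5:4
  c2: issue MUL r1<-Mul2  regs: r0:6,r1:Mul2,r2:Mul1,r3:3,r4:7,r5:4
  c3: stall  regs: r0:6,r1:Mul2,r2:Mul1,r3:3,r4:7,r5:4
  c4: stall  regs: r0:6,r1:Mul2,r2:Mul1,r3:3,r4:7,r5:4
  c5: CDB Mul1=6; issue MUL r4<-Mul1  regs: r0:6,r1:Mul2,r2:6,r3:3,r4:Mul1,r5:4
  c6: CDB Mul2=24; issue MUL r0<-Mul2  regs: r0:Mul2,r1:24,r2:6,r3:3,r4:Mul1,r5:4
  c7: stall  regs: r0:Mul2,r1:24,r2:6,r3:3,r4:Mul1,r5:4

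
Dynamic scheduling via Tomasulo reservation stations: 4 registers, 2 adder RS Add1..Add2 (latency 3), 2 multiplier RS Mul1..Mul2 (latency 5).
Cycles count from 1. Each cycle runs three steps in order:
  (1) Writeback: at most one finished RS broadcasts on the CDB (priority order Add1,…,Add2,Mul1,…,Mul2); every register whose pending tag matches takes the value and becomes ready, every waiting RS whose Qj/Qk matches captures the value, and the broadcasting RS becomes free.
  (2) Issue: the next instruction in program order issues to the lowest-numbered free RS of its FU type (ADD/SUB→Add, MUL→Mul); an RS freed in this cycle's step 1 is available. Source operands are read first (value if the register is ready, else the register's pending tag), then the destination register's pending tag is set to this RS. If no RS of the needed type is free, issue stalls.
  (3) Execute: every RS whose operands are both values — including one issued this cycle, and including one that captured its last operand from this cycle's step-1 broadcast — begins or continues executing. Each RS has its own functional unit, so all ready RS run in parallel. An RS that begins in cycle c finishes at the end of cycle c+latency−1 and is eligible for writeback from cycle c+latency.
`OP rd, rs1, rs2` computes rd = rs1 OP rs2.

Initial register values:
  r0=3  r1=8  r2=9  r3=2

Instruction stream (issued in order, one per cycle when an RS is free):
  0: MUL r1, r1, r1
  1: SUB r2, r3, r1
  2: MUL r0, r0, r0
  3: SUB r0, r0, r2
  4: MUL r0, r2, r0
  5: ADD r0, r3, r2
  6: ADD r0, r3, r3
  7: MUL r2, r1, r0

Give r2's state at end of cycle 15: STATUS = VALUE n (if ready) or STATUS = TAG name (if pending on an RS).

STATUS = TAG Mul2

c1: issue MUL r1<-Mul1 | r0:3,r1:Mul1,r2:9,r3:2
c2: issue SUB r2<-Add1 | r0:3,r1:Mul1,r2:Add1,r3:2
c3: issue MUL r0<-Mul2 | r0:Mul2,r1:Mul1,r2:Add1,r3:2
c4: issue SUB r0<-Add2 | r0:Add2,r1:Mul1,r2:Add1,r3:2
c5: stall | r0:Add2,r1:Mul1,r2:Add1,r3:2
c6: CDB Mul1=64; issue MUL r0<-Mul1 | r0:Mul1,r1:64,r2:Add1,r3:2
c7: stall | r0:Mul1,r1:64,r2:Add1,r3:2
c8: CDB Mul2=9; stall | r0:Mul1,r1:64,r2:Add1,r3:2
c9: CDB Add1=-62; issue ADD r0<-Add1 | r0:Add1,r1:64,r2:-62,r3:2
c10: stall | r0:Add1,r1:64,r2:-62,r3:2
c11: stall | r0:Add1,r1:64,r2:-62,r3:2
c12: CDB Add1=-60; issue ADD r0<-Add1 | r0:Add1,r1:64,r2:-62,r3:2
c13: CDB Add2=71; issue MUL r2<-Mul2 | r0:Add1,r1:64,r2:Mul2,r3:2
c14: - | r0:Add1,r1:64,r2:Mul2,r3:2
c15: CDB Add1=4 | r0:4,r1:64,r2:Mul2,r3:2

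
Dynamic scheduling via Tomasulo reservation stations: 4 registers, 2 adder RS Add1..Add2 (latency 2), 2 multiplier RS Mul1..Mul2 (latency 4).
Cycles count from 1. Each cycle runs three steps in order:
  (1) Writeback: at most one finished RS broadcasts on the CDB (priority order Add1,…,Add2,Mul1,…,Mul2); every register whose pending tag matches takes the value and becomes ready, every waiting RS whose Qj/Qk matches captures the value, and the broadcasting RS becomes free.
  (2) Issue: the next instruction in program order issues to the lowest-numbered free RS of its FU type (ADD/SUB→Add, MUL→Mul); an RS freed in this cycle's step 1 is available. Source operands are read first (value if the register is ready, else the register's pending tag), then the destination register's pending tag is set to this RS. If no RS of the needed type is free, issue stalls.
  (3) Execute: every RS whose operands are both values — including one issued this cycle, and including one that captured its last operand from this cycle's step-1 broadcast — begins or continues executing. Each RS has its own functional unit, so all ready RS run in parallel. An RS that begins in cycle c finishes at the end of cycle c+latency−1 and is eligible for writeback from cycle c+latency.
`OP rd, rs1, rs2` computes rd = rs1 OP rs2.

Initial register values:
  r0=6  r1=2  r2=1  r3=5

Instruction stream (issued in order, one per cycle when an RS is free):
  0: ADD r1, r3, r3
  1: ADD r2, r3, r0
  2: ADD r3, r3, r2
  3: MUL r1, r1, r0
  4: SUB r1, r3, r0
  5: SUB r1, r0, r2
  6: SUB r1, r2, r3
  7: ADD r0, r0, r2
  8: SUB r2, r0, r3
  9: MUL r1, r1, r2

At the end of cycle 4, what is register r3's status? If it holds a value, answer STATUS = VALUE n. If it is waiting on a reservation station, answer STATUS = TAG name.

cycle 1: issue ADD r1<-Add1 // r0:6,r1:Add1,r2:1,r3:5
cycle 2: issue ADD r2<-Add2 // r0:6,r1:Add1,r2:Add2,r3:5
cycle 3: CDB Add1=10; issue ADD r3<-Add1 // r0:6,r1:10,r2:Add2,r3:Add1
cycle 4: CDB Add2=11; issue MUL r1<-Mul1 // r0:6,r1:Mul1,r2:11,r3:Add1

STATUS = TAG Add1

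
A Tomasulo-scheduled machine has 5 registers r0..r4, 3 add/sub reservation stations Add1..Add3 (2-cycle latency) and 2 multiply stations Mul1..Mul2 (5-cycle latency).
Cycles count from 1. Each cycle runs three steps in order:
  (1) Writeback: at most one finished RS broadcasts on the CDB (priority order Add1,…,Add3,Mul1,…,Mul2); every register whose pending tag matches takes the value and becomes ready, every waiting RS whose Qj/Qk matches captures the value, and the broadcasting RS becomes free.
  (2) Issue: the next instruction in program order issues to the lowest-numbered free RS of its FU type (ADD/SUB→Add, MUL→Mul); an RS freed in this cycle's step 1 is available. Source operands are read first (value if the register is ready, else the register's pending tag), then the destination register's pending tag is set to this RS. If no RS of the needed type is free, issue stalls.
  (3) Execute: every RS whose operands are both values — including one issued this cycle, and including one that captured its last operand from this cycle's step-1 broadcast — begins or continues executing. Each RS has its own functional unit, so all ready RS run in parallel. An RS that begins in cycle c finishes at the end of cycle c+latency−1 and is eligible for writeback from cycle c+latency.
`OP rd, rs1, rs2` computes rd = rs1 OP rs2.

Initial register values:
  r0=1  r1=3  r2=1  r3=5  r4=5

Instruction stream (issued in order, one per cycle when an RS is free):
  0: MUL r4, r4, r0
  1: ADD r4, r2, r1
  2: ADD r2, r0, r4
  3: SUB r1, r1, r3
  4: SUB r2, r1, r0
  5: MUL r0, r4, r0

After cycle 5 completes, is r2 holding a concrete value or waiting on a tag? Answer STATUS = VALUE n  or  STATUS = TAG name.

c1: issue MUL r4<-Mul1 | r0:1,r1:3,r2:1,r3:5,r4:Mul1
c2: issue ADD r4<-Add1 | r0:1,r1:3,r2:1,r3:5,r4:Add1
c3: issue ADD r2<-Add2 | r0:1,r1:3,r2:Add2,r3:5,r4:Add1
c4: CDB Add1=4; issue SUB r1<-Add1 | r0:1,r1:Add1,r2:Add2,r3:5,r4:4
c5: issue SUB r2<-Add3 | r0:1,r1:Add1,r2:Add3,r3:5,r4:4

STATUS = TAG Add3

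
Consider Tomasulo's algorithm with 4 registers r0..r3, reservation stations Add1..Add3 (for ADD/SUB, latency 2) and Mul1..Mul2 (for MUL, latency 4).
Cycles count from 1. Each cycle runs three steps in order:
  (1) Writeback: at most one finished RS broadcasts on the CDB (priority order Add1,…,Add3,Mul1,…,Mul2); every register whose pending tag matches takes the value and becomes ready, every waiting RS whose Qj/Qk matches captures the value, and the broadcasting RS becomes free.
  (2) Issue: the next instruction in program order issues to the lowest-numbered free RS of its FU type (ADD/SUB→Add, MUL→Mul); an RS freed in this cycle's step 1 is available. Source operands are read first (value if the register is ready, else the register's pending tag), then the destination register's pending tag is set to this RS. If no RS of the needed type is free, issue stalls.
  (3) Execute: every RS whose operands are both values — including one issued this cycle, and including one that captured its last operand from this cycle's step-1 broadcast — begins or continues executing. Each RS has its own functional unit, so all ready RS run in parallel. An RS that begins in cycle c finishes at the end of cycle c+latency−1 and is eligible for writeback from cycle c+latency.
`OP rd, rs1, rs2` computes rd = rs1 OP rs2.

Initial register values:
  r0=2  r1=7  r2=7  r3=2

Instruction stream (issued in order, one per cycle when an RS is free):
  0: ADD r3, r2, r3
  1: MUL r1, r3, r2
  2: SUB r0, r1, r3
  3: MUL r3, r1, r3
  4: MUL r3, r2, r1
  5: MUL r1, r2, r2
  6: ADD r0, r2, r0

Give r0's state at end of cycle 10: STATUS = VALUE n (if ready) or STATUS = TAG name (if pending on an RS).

STATUS = VALUE 54

c1: issue ADD r3<-Add1 | r0:2,r1:7,r2:7,r3:Add1
c2: issue MUL r1<-Mul1 | r0:2,r1:Mul1,r2:7,r3:Add1
c3: CDB Add1=9; issue SUB r0<-Add1 | r0:Add1,r1:Mul1,r2:7,r3:9
c4: issue MUL r3<-Mul2 | r0:Add1,r1:Mul1,r2:7,r3:Mul2
c5: stall | r0:Add1,r1:Mul1,r2:7,r3:Mul2
c6: stall | r0:Add1,r1:Mul1,r2:7,r3:Mul2
c7: CDB Mul1=63; issue MUL r3<-Mul1 | r0:Add1,r1:63,r2:7,r3:Mul1
c8: stall | r0:Add1,r1:63,r2:7,r3:Mul1
c9: CDB Add1=54; stall | r0:54,r1:63,r2:7,r3:Mul1
c10: stall | r0:54,r1:63,r2:7,r3:Mul1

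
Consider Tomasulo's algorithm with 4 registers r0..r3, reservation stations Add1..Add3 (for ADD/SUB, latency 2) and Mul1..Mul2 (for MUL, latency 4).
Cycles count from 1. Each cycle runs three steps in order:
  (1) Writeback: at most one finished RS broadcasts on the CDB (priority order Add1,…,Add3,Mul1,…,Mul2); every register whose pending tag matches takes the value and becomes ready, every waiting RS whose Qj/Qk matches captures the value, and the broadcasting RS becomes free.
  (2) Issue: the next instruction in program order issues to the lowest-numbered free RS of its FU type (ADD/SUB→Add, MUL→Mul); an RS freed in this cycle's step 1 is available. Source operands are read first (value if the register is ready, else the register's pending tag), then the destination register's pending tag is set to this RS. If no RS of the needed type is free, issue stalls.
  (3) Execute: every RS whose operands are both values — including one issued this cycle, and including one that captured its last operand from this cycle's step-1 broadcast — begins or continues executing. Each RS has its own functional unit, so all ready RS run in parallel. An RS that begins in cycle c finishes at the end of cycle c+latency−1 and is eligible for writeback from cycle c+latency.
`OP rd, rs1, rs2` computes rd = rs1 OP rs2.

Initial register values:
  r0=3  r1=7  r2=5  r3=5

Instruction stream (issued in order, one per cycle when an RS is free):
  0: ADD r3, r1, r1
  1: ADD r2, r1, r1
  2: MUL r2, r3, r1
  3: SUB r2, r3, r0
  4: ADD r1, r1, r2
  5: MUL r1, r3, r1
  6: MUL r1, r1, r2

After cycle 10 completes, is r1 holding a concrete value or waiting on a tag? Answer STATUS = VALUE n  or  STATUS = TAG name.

STATUS = TAG Mul1

c1: issue ADD r3<-Add1 | r0:3,r1:7,r2:5,r3:Add1
c2: issue ADD r2<-Add2 | r0:3,r1:7,r2:Add2,r3:Add1
c3: CDB Add1=14; issue MUL r2<-Mul1 | r0:3,r1:7,r2:Mul1,r3:14
c4: CDB Add2=14; issue SUB r2<-Add1 | r0:3,r1:7,r2:Add1,r3:14
c5: issue ADD r1<-Add2 | r0:3,r1:Add2,r2:Add1,r3:14
c6: CDB Add1=11; issue MUL r1<-Mul2 | r0:3,r1:Mul2,r2:11,r3:14
c7: CDB Mul1=98; issue MUL r1<-Mul1 | r0:3,r1:Mul1,r2:11,r3:14
c8: CDB Add2=18 | r0:3,r1:Mul1,r2:11,r3:14
c9: - | r0:3,r1:Mul1,r2:11,r3:14
c10: - | r0:3,r1:Mul1,r2:11,r3:14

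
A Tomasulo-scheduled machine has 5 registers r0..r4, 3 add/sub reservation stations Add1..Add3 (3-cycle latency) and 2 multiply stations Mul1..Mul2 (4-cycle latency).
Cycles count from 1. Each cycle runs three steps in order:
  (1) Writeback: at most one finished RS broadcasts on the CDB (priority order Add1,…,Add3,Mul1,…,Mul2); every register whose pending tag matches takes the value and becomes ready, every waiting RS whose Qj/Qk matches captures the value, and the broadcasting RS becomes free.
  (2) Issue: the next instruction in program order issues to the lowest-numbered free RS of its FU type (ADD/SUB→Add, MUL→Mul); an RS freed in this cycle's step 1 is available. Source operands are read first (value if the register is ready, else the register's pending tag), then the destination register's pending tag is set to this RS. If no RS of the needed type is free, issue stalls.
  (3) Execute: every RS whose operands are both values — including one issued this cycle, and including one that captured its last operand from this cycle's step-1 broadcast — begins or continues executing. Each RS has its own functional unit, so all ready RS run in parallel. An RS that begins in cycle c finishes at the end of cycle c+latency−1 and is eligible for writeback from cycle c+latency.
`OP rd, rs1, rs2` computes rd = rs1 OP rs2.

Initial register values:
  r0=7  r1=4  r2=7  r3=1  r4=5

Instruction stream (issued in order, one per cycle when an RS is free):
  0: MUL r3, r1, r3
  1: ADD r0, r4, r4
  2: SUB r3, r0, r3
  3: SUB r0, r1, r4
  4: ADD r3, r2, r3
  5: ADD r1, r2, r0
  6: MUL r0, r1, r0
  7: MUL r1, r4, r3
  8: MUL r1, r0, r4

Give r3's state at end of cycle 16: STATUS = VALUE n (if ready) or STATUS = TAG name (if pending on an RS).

STATUS = VALUE 13

c1: issue MUL r3<-Mul1 | r0:7,r1:4,r2:7,r3:Mul1,r4:5
c2: issue ADD r0<-Add1 | r0:Add1,r1:4,r2:7,r3:Mul1,r4:5
c3: issue SUB r3<-Add2 | r0:Add1,r1:4,r2:7,r3:Add2,r4:5
c4: issue SUB r0<-Add3 | r0:Add3,r1:4,r2:7,r3:Add2,r4:5
c5: CDB Add1=10; issue ADD r3<-Add1 | r0:Add3,r1:4,r2:7,r3:Add1,r4:5
c6: CDB Mul1=4; stall | r0:Add3,r1:4,r2:7,r3:Add1,r4:5
c7: CDB Add3=-1; issue ADD r1<-Add3 | r0:-1,r1:Add3,r2:7,r3:Add1,r4:5
c8: issue MUL r0<-Mul1 | r0:Mul1,r1:Add3,r2:7,r3:Add1,r4:5
c9: CDB Add2=6; issue MUL r1<-Mul2 | r0:Mul1,r1:Mul2,r2:7,r3:Add1,r4:5
c10: CDB Add3=6; stall | r0:Mul1,r1:Mul2,r2:7,r3:Add1,r4:5
c11: stall | r0:Mul1,r1:Mul2,r2:7,r3:Add1,r4:5
c12: CDB Add1=13; stall | r0:Mul1,r1:Mul2,r2:7,r3:13,r4:5
c13: stall | r0:Mul1,r1:Mul2,r2:7,r3:13,r4:5
c14: CDB Mul1=-6; issue MUL r1<-Mul1 | r0:-6,r1:Mul1,r2:7,r3:13,r4:5
c15: - | r0:-6,r1:Mul1,r2:7,r3:13,r4:5
c16: CDB Mul2=65 | r0:-6,r1:Mul1,r2:7,r3:13,r4:5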